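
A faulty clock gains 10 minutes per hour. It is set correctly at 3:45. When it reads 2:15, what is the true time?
For every 60 true minutes, the faulty clock advances 70 minutes, so 1 faulty-clock minute corresponds to 60/70 true minutes.
From 3:45 to 2:15 on the faulty dial is 630 minutes.
True elapsed: 630 x 60/70 = 540 minutes = 9 hours.
True time: 3:45 + 9 hours = 12:45.

Final answer: 12:45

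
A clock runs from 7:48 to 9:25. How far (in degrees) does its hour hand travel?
The hour hand moves 0.5 degrees per minute.
Time elapsed: 9:25 - 7:48 = 97 minutes
Angular displacement: 97 x 0.5 = 48.5 degrees

Final answer: 48.5 degrees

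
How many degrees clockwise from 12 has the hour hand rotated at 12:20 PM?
The hour hand moves 30 degrees per hour and 0.5 degrees per minute.
At 12:20: (0) x 30 + 20 x 0.5 = 0 + 10 = 10 degrees

Final answer: 10 degrees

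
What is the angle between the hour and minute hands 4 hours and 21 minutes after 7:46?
First find the time 4 hours and 21 minutes after 7:46.
Total minutes: 7 x 60 + 46 + 4 x 60 + 21 = 727.
727 mod 720 = 7 minutes = 12:07.
Now compute the angle at 12:07:
Hour hand: 0 x 30 + 7 x 0.5 = 3.5 degrees
Minute hand: 7 x 6 = 42 degrees
Difference: |3.5 - 42| = 38.5 degrees
The angle is 38.5 degrees

Final answer: 38.5 degrees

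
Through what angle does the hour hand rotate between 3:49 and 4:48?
The hour hand moves 0.5 degrees per minute.
Time elapsed: 4:48 - 3:49 = 59 minutes
Angular displacement: 59 x 0.5 = 29.5 degrees

Final answer: 29.5 degrees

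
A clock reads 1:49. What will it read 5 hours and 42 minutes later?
Starting time: 1:49
Adding 42 minutes to 49 minutes: 49 + 42 = 91 minutes = 1 hour and 31 minutes
Adding 5 hours: 1 + 5 + 1 (carry) = 7
Final time: 7:31

Final answer: 7:31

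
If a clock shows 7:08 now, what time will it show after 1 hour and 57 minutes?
Starting time: 7:08
Adding 57 minutes to 8 minutes: 8 + 57 = 65 minutes = 1 hour and 5 minutes
Adding 1 hour: 7 + 1 + 1 (carry) = 9
Final time: 9:05

Final answer: 9:05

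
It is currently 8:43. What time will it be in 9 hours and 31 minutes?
Starting time: 8:43
Adding 31 minutes to 43 minutes: 43 + 31 = 74 minutes = 1 hour and 14 minutes
Adding 9 hours: 8 + 9 + 1 (carry) = 18 - 12 = 6
Final time: 6:14

Final answer: 6:14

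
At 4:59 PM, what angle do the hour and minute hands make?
Hour hand position: 4 x 30 + 59 x 0.5 = 149.5 degrees
Minute hand position: 59 x 6 = 354 degrees
Difference: |149.5 - 354| = 204.5 degrees
Since 204.5 > 180, the smaller angle is 360 - 204.5 = 155.5 degrees

Final answer: 155.5 degrees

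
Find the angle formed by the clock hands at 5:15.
Hour hand position: 5 x 30 + 15 x 0.5 = 157.5 degrees
Minute hand position: 15 x 6 = 90 degrees
Difference: |157.5 - 90| = 67.5 degrees
The angle between the hands is 67.5 degrees

Final answer: 67.5 degrees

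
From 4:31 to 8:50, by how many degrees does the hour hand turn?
The hour hand moves 0.5 degrees per minute.
Time elapsed: 8:50 - 4:31 = 259 minutes
Angular displacement: 259 x 0.5 = 129.5 degrees

Final answer: 129.5 degrees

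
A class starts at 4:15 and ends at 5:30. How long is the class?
From 4:15 to 5:30:
(5 x 60 + 30) - (4 x 60 + 15) = 330 - 255 = 75 minutes
= 1 hour and 15 minutes

Final answer: 1 hour and 15 minutes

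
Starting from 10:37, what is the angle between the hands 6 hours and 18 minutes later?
First find the time 6 hours and 18 minutes after 10:37.
Total minutes: 10 x 60 + 37 + 6 x 60 + 18 = 1015.
1015 mod 720 = 295 minutes = 4:55.
Now compute the angle at 4:55:
Hour hand: 4 x 30 + 55 x 0.5 = 147.5 degrees
Minute hand: 55 x 6 = 330 degrees
Difference: |147.5 - 330| = 182.5 degrees
Smaller angle: 360 - 182.5 = 177.5 degrees

Final answer: 177.5 degrees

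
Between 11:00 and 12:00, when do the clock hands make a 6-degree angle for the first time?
At t minutes past 11:00, the hour hand is at 30 x 11 + 0.5t degrees and the minute hand is at 6t degrees.
The smaller angle between them is 6 degrees when |30H - 5.5t| = 6 or |30H - 5.5t| = 354.
With H = 11, solve 30 x 11 - 5.5t = +/- target for each target:
  t = (30 x 11 - 6) / 5.5 = 58.91
  t = (30 x 11 + 6) / 5.5 = 61.09 (outside (0, 60))
  t = (30 x 11 - 354) / 5.5 = -4.36 (outside (0, 60))
  t = (30 x 11 + 354) / 5.5 = 124.36 (outside (0, 60))
Valid solutions in (0, 60): {58.91} minutes.
The first occurrence is t = 58.91 minutes.
The hands form a 6-degree angle at 58.91 minutes past 11:00.

Final answer: 58.91 minutes past 11:00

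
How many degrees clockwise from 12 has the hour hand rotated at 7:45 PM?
The hour hand moves 30 degrees per hour and 0.5 degrees per minute.
At 7:45: (7) x 30 + 45 x 0.5 = 210 + 22.5 = 232.5 degrees

Final answer: 232.5 degrees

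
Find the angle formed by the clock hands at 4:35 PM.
Hour hand position: 4 x 30 + 35 x 0.5 = 137.5 degrees
Minute hand position: 35 x 6 = 210 degrees
Difference: |137.5 - 210| = 72.5 degrees
The angle between the hands is 72.5 degrees

Final answer: 72.5 degrees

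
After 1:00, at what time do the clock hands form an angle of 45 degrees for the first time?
At t minutes past 1:00, the hour hand is at 30 x 1 + 0.5t degrees and the minute hand is at 6t degrees.
The smaller angle between them is 45 degrees when |30H - 5.5t| = 45 or |30H - 5.5t| = 315.
With H = 1, solve 30 x 1 - 5.5t = +/- target for each target:
  t = (30 x 1 - 45) / 5.5 = -2.73 (outside (0, 60))
  t = (30 x 1 + 45) / 5.5 = 13.64
  t = (30 x 1 - 315) / 5.5 = -51.82 (outside (0, 60))
  t = (30 x 1 + 315) / 5.5 = 62.73 (outside (0, 60))
Valid solutions in (0, 60): {13.64} minutes.
The first occurrence is t = 13.64 minutes.
The hands form a 45-degree angle at 13.64 minutes past 1:00.

Final answer: 13.64 minutes past 1:00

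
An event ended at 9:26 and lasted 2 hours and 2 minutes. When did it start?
Starting time: 9:26 = 566 total minutes past 12:00
Subtracting: 2 hours and 2 minutes = 122 minutes
566 - 122 = 444 minutes
= 7 hours and 24 minutes past 12:00 = 7:24

Final answer: 7:24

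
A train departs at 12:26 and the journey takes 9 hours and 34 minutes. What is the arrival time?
Starting time: 12:26
Adding 34 minutes to 26 minutes: 26 + 34 = 60 minutes = 1 hour
Adding 9 hours: 12 + 9 + 1 (carry) = 22 - 12 = 10
Final time: 10:00

Final answer: 10:00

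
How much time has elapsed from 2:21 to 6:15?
From 2:21 to 6:15:
(6 x 60 + 15) - (2 x 60 + 21) = 375 - 141 = 234 minutes
= 3 hours and 54 minutes

Final answer: 3 hours and 54 minutes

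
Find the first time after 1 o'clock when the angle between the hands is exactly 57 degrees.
At t minutes past 1:00, the hour hand is at 30 x 1 + 0.5t degrees and the minute hand is at 6t degrees.
The smaller angle between them is 57 degrees when |30H - 5.5t| = 57 or |30H - 5.5t| = 303.
With H = 1, solve 30 x 1 - 5.5t = +/- target for each target:
  t = (30 x 1 - 57) / 5.5 = -4.91 (outside (0, 60))
  t = (30 x 1 + 57) / 5.5 = 15.82
  t = (30 x 1 - 303) / 5.5 = -49.64 (outside (0, 60))
  t = (30 x 1 + 303) / 5.5 = 60.55 (outside (0, 60))
Valid solutions in (0, 60): {15.82} minutes.
The first occurrence is t = 15.82 minutes.
The hands form a 57-degree angle at 15.82 minutes past 1:00.

Final answer: 15.82 minutes past 1:00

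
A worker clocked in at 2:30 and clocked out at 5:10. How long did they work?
From 2:30 to 5:10:
(5 x 60 + 10) - (2 x 60 + 30) = 310 - 150 = 160 minutes
= 2 hours and 40 minutes

Final answer: 2 hours and 40 minutes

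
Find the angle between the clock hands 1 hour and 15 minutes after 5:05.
First find the time 1 hour and 15 minutes after 5:05.
Total minutes: 5 x 60 + 5 + 1 x 60 + 15 = 380.
380 mod 720 = 380 minutes = 6:20.
Now compute the angle at 6:20:
Hour hand: 6 x 30 + 20 x 0.5 = 190 degrees
Minute hand: 20 x 6 = 120 degrees
Difference: |190 - 120| = 70 degrees
The angle is 70 degrees

Final answer: 70 degrees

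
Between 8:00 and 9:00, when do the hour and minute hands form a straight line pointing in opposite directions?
For hands to be 180 degrees apart: |30H - 5.5t| = 180
With H = 8: t = (30 x 8 + 180)/5.5 = 76.36 or t = (30 x 8 - 180)/5.5 = 10.91
First valid solution (0 < t < 60): t = 10.91 minutes
The hands are opposite at 10.91 minutes past 8:00.

Final answer: 10.91 minutes past 8:00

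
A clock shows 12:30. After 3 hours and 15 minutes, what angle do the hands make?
First find the time 3 hours and 15 minutes after 12:30.
Total minutes: 12 x 60 + 30 + 3 x 60 + 15 = 945.
945 mod 720 = 225 minutes = 3:45.
Now compute the angle at 3:45:
Hour hand: 3 x 30 + 45 x 0.5 = 112.5 degrees
Minute hand: 45 x 6 = 270 degrees
Difference: |112.5 - 270| = 157.5 degrees
The angle is 157.5 degrees

Final answer: 157.5 degrees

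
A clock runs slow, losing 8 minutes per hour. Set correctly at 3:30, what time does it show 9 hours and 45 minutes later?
For every 60 true minutes, the faulty clock advances 60 - 8 = 52 minutes.
True elapsed: 9 hours and 45 minutes = 585 minutes.
Faulty clock advances: 585 x 52/60 = 507 minutes (drift: 78 minutes behind).
Shown time: 3:30 + 507 minutes = 11:57.

Final answer: 11:57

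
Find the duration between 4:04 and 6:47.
From 4:04 to 6:47:
(6 x 60 + 47) - (4 x 60 + 4) = 407 - 244 = 163 minutes
= 2 hours and 43 minutes

Final answer: 2 hours and 43 minutes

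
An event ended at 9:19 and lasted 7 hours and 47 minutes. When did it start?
Starting time: 9:19 = 559 total minutes past 12:00
Subtracting: 7 hours and 47 minutes = 467 minutes
559 - 467 = 92 minutes
= 1 hour and 32 minutes past 12:00 = 1:32

Final answer: 1:32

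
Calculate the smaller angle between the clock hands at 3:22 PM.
Hour hand position: 3 x 30 + 22 x 0.5 = 101 degrees
Minute hand position: 22 x 6 = 132 degrees
Difference: |101 - 132| = 31 degrees
The angle between the hands is 31 degrees

Final answer: 31 degrees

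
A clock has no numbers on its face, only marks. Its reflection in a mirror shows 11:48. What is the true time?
Reflection across the vertical (12-6) axis maps a hand at angle A degrees to (360 - A) degrees, which sends a reading of T minutes past 12:00 to (720 - T) minutes past 12:00.
Mirror reads 11:48 = 708 minutes past 12:00.
Actual time: (720 - 708) mod 720 = 12 minutes = 12:12.

Final answer: 12:12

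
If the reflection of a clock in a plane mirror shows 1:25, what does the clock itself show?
Reflection across the vertical (12-6) axis maps a hand at angle A degrees to (360 - A) degrees, which sends a reading of T minutes past 12:00 to (720 - T) minutes past 12:00.
Mirror reads 1:25 = 85 minutes past 12:00.
Actual time: (720 - 85) mod 720 = 635 minutes = 10:35.

Final answer: 10:35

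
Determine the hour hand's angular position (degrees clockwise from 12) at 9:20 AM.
The hour hand moves 30 degrees per hour and 0.5 degrees per minute.
At 9:20: (9) x 30 + 20 x 0.5 = 270 + 10 = 280 degrees

Final answer: 280 degrees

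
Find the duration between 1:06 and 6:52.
From 1:06 to 6:52:
(6 x 60 + 52) - (1 x 60 + 6) = 412 - 66 = 346 minutes
= 5 hours and 46 minutes

Final answer: 5 hours and 46 minutes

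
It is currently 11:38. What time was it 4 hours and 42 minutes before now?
Starting time: 11:38 = 698 total minutes past 12:00
Subtracting: 4 hours and 42 minutes = 282 minutes
698 - 282 = 416 minutes
= 6 hours and 56 minutes past 12:00 = 6:56

Final answer: 6:56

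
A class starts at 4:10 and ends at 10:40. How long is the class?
From 4:10 to 10:40:
(10 x 60 + 40) - (4 x 60 + 10) = 640 - 250 = 390 minutes
= 6 hours and 30 minutes

Final answer: 6 hours and 30 minutes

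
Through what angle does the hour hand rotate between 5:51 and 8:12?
The hour hand moves 0.5 degrees per minute.
Time elapsed: 8:12 - 5:51 = 141 minutes
Angular displacement: 141 x 0.5 = 70.5 degrees

Final answer: 70.5 degrees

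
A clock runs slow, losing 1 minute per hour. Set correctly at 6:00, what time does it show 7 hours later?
For every 60 true minutes, the faulty clock advances 60 - 1 = 59 minutes.
True elapsed: 7 hours = 420 minutes.
Faulty clock advances: 420 x 59/60 = 413 minutes (drift: 7 minutes behind).
Shown time: 6:00 + 413 minutes = 12:53.

Final answer: 12:53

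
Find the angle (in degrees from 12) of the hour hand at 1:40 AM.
The hour hand moves 30 degrees per hour and 0.5 degrees per minute.
At 1:40: (1) x 30 + 40 x 0.5 = 30 + 20 = 50 degrees

Final answer: 50 degrees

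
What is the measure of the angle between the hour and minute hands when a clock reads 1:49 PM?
Hour hand position: 1 x 30 + 49 x 0.5 = 54.5 degrees
Minute hand position: 49 x 6 = 294 degrees
Difference: |54.5 - 294| = 239.5 degrees
Since 239.5 > 180, the smaller angle is 360 - 239.5 = 120.5 degrees

Final answer: 120.5 degrees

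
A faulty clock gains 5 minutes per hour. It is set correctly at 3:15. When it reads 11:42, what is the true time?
For every 60 true minutes, the faulty clock advances 65 minutes, so 1 faulty-clock minute corresponds to 60/65 true minutes.
From 3:15 to 11:42 on the faulty dial is 507 minutes.
True elapsed: 507 x 60/65 = 468 minutes = 7 hours and 48 minutes.
True time: 3:15 + 7 hours and 48 minutes = 11:03.

Final answer: 11:03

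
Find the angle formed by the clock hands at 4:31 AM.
Hour hand position: 4 x 30 + 31 x 0.5 = 135.5 degrees
Minute hand position: 31 x 6 = 186 degrees
Difference: |135.5 - 186| = 50.5 degrees
The angle between the hands is 50.5 degrees

Final answer: 50.5 degrees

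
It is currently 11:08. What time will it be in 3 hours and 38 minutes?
Starting time: 11:08
Adding 38 minutes to 8 minutes: 8 + 38 = 46 minutes
Adding 3 hours: 11 + 3 = 14 - 12 = 2
Final time: 2:46

Final answer: 2:46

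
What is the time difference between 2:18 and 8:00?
From 2:18 to 8:00:
(8 x 60 + 0) - (2 x 60 + 18) = 480 - 138 = 342 minutes
= 5 hours and 42 minutes

Final answer: 5 hours and 42 minutes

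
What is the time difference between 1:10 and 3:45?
From 1:10 to 3:45:
(3 x 60 + 45) - (1 x 60 + 10) = 225 - 70 = 155 minutes
= 2 hours and 35 minutes

Final answer: 2 hours and 35 minutes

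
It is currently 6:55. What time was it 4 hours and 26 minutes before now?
Starting time: 6:55 = 415 total minutes past 12:00
Subtracting: 4 hours and 26 minutes = 266 minutes
415 - 266 = 149 minutes
= 2 hours and 29 minutes past 12:00 = 2:29

Final answer: 2:29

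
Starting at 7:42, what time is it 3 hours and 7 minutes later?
Starting time: 7:42
Adding 7 minutes to 42 minutes: 42 + 7 = 49 minutes
Adding 3 hours: 7 + 3 = 10
Final time: 10:49

Final answer: 10:49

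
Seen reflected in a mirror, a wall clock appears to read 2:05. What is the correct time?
Reflection across the vertical (12-6) axis maps a hand at angle A degrees to (360 - A) degrees, which sends a reading of T minutes past 12:00 to (720 - T) minutes past 12:00.
Mirror reads 2:05 = 125 minutes past 12:00.
Actual time: (720 - 125) mod 720 = 595 minutes = 9:55.

Final answer: 9:55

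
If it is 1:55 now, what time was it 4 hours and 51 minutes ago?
Starting time: 1:55 = 115 total minutes past 12:00
Subtracting: 4 hours and 51 minutes = 291 minutes
115 - 291 = -176 (negative, add 12 hours = 720) = 544 minutes
= 9 hours and 4 minutes past 12:00 = 9:04

Final answer: 9:04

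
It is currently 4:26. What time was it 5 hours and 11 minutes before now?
Starting time: 4:26 = 266 total minutes past 12:00
Subtracting: 5 hours and 11 minutes = 311 minutes
266 - 311 = -45 (negative, add 12 hours = 720) = 675 minutes
= 11 hours and 15 minutes past 12:00 = 11:15

Final answer: 11:15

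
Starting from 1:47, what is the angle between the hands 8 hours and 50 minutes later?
First find the time 8 hours and 50 minutes after 1:47.
Total minutes: 1 x 60 + 47 + 8 x 60 + 50 = 637.
637 mod 720 = 637 minutes = 10:37.
Now compute the angle at 10:37:
Hour hand: 10 x 30 + 37 x 0.5 = 318.5 degrees
Minute hand: 37 x 6 = 222 degrees
Difference: |318.5 - 222| = 96.5 degrees
The angle is 96.5 degrees

Final answer: 96.5 degrees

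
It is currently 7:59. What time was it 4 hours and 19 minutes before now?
Starting time: 7:59 = 479 total minutes past 12:00
Subtracting: 4 hours and 19 minutes = 259 minutes
479 - 259 = 220 minutes
= 3 hours and 40 minutes past 12:00 = 3:40

Final answer: 3:40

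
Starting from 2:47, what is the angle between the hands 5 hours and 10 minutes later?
First find the time 5 hours and 10 minutes after 2:47.
Total minutes: 2 x 60 + 47 + 5 x 60 + 10 = 477.
477 mod 720 = 477 minutes = 7:57.
Now compute the angle at 7:57:
Hour hand: 7 x 30 + 57 x 0.5 = 238.5 degrees
Minute hand: 57 x 6 = 342 degrees
Difference: |238.5 - 342| = 103.5 degrees
The angle is 103.5 degrees

Final answer: 103.5 degrees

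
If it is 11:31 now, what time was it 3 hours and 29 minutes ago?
Starting time: 11:31 = 691 total minutes past 12:00
Subtracting: 3 hours and 29 minutes = 209 minutes
691 - 209 = 482 minutes
= 8 hours and 2 minutes past 12:00 = 8:02

Final answer: 8:02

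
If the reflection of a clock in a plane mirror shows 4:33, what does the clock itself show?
Reflection across the vertical (12-6) axis maps a hand at angle A degrees to (360 - A) degrees, which sends a reading of T minutes past 12:00 to (720 - T) minutes past 12:00.
Mirror reads 4:33 = 273 minutes past 12:00.
Actual time: (720 - 273) mod 720 = 447 minutes = 7:27.

Final answer: 7:27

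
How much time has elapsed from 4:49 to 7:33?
From 4:49 to 7:33:
(7 x 60 + 33) - (4 x 60 + 49) = 453 - 289 = 164 minutes
= 2 hours and 44 minutes

Final answer: 2 hours and 44 minutes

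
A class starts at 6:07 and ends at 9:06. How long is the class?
From 6:07 to 9:06:
(9 x 60 + 6) - (6 x 60 + 7) = 546 - 367 = 179 minutes
= 2 hours and 59 minutes

Final answer: 2 hours and 59 minutes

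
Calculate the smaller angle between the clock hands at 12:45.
Hour hand position: 0 x 30 + 45 x 0.5 = 22.5 degrees
Minute hand position: 45 x 6 = 270 degrees
Difference: |22.5 - 270| = 247.5 degrees
Since 247.5 > 180, the smaller angle is 360 - 247.5 = 112.5 degrees

Final answer: 112.5 degrees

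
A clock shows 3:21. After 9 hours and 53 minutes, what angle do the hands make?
First find the time 9 hours and 53 minutes after 3:21.
Total minutes: 3 x 60 + 21 + 9 x 60 + 53 = 794.
794 mod 720 = 74 minutes = 1:14.
Now compute the angle at 1:14:
Hour hand: 1 x 30 + 14 x 0.5 = 37 degrees
Minute hand: 14 x 6 = 84 degrees
Difference: |37 - 84| = 47 degrees
The angle is 47 degrees

Final answer: 47 degrees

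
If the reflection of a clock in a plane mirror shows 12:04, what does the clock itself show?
Reflection across the vertical (12-6) axis maps a hand at angle A degrees to (360 - A) degrees, which sends a reading of T minutes past 12:00 to (720 - T) minutes past 12:00.
Mirror reads 12:04 = 4 minutes past 12:00.
Actual time: (720 - 4) mod 720 = 716 minutes = 11:56.

Final answer: 11:56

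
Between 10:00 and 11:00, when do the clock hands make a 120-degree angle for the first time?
At t minutes past 10:00, the hour hand is at 30 x 10 + 0.5t degrees and the minute hand is at 6t degrees.
The smaller angle between them is 120 degrees when |30H - 5.5t| = 120 or |30H - 5.5t| = 240.
With H = 10, solve 30 x 10 - 5.5t = +/- target for each target:
  t = (30 x 10 - 120) / 5.5 = 32.73
  t = (30 x 10 + 120) / 5.5 = 76.36 (outside (0, 60))
  t = (30 x 10 - 240) / 5.5 = 10.91
  t = (30 x 10 + 240) / 5.5 = 98.18 (outside (0, 60))
Valid solutions in (0, 60): {10.91, 32.73} minutes.
The first occurrence is t = 10.91 minutes.
The hands form a 120-degree angle at 10.91 minutes past 10:00.

Final answer: 10.91 minutes past 10:00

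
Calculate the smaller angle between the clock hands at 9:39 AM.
Hour hand position: 9 x 30 + 39 x 0.5 = 289.5 degrees
Minute hand position: 39 x 6 = 234 degrees
Difference: |289.5 - 234| = 55.5 degrees
The angle between the hands is 55.5 degrees

Final answer: 55.5 degrees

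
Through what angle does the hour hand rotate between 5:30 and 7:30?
The hour hand moves 0.5 degrees per minute.
Time elapsed: 7:30 - 5:30 = 120 minutes
Angular displacement: 120 x 0.5 = 60 degrees

Final answer: 60 degrees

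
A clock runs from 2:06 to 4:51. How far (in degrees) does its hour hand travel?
The hour hand moves 0.5 degrees per minute.
Time elapsed: 4:51 - 2:06 = 165 minutes
Angular displacement: 165 x 0.5 = 82.5 degrees

Final answer: 82.5 degrees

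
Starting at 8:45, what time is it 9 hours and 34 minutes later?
Starting time: 8:45
Adding 34 minutes to 45 minutes: 45 + 34 = 79 minutes = 1 hour and 19 minutes
Adding 9 hours: 8 + 9 + 1 (carry) = 18 - 12 = 6
Final time: 6:19

Final answer: 6:19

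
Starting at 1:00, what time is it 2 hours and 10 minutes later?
Starting time: 1:00
Adding 10 minutes to 0 minutes: 0 + 10 = 10 minutes
Adding 2 hours: 1 + 2 = 3
Final time: 3:10

Final answer: 3:10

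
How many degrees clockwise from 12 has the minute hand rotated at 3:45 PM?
The minute hand moves 6 degrees per minute.
At 3:45: 45 x 6 = 270 degrees

Final answer: 270 degrees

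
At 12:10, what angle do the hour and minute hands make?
Hour hand position: 0 x 30 + 10 x 0.5 = 5 degrees
Minute hand position: 10 x 6 = 60 degrees
Difference: |5 - 60| = 55 degrees
The angle between the hands is 55 degrees

Final answer: 55 degrees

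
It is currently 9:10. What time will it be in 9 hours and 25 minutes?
Starting time: 9:10
Adding 25 minutes to 10 minutes: 10 + 25 = 35 minutes
Adding 9 hours: 9 + 9 = 18 - 12 = 6
Final time: 6:35

Final answer: 6:35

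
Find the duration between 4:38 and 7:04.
From 4:38 to 7:04:
(7 x 60 + 4) - (4 x 60 + 38) = 424 - 278 = 146 minutes
= 2 hours and 26 minutes

Final answer: 2 hours and 26 minutes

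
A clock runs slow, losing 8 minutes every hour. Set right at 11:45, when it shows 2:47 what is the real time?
For every 60 true minutes, the faulty clock advances 52 minutes, so 1 faulty-clock minute corresponds to 60/52 true minutes.
From 11:45 to 2:47 on the faulty dial is 182 minutes.
True elapsed: 182 x 60/52 = 210 minutes = 3 hours and 30 minutes.
True time: 11:45 + 3 hours and 30 minutes = 3:15.

Final answer: 3:15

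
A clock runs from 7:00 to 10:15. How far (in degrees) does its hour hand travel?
The hour hand moves 0.5 degrees per minute.
Time elapsed: 10:15 - 7:00 = 195 minutes
Angular displacement: 195 x 0.5 = 97.5 degrees

Final answer: 97.5 degrees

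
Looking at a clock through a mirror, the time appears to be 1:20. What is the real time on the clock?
Reflection across the vertical (12-6) axis maps a hand at angle A degrees to (360 - A) degrees, which sends a reading of T minutes past 12:00 to (720 - T) minutes past 12:00.
Mirror reads 1:20 = 80 minutes past 12:00.
Actual time: (720 - 80) mod 720 = 640 minutes = 10:40.

Final answer: 10:40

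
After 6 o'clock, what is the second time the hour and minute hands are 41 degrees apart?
At t minutes past 6:00, the hour hand is at 30 x 6 + 0.5t degrees and the minute hand is at 6t degrees.
The smaller angle between them is 41 degrees when |30H - 5.5t| = 41 or |30H - 5.5t| = 319.
With H = 6, solve 30 x 6 - 5.5t = +/- target for each target:
  t = (30 x 6 - 41) / 5.5 = 25.27
  t = (30 x 6 + 41) / 5.5 = 40.18
  t = (30 x 6 - 319) / 5.5 = -25.27 (outside (0, 60))
  t = (30 x 6 + 319) / 5.5 = 90.73 (outside (0, 60))
Valid solutions in (0, 60): {25.27, 40.18} minutes.
The second occurrence is t = 40.18 minutes.
The hands form a 41-degree angle at 40.18 minutes past 6:00.

Final answer: 40.18 minutes past 6:00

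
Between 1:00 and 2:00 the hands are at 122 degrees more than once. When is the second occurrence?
At t minutes past 1:00, the hour hand is at 30 x 1 + 0.5t degrees and the minute hand is at 6t degrees.
The smaller angle between them is 122 degrees when |30H - 5.5t| = 122 or |30H - 5.5t| = 238.
With H = 1, solve 30 x 1 - 5.5t = +/- target for each target:
  t = (30 x 1 - 122) / 5.5 = -16.73 (outside (0, 60))
  t = (30 x 1 + 122) / 5.5 = 27.64
  t = (30 x 1 - 238) / 5.5 = -37.82 (outside (0, 60))
  t = (30 x 1 + 238) / 5.5 = 48.73
Valid solutions in (0, 60): {27.64, 48.73} minutes.
The second occurrence is t = 48.73 minutes.
The hands form a 122-degree angle at 48.73 minutes past 1:00.

Final answer: 48.73 minutes past 1:00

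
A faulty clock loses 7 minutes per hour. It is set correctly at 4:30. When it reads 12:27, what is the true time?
For every 60 true minutes, the faulty clock advances 53 minutes, so 1 faulty-clock minute corresponds to 60/53 true minutes.
From 4:30 to 12:27 on the faulty dial is 477 minutes.
True elapsed: 477 x 60/53 = 540 minutes = 9 hours.
True time: 4:30 + 9 hours = 1:30.

Final answer: 1:30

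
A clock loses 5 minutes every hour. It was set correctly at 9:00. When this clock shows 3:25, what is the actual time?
For every 60 true minutes, the faulty clock advances 55 minutes, so 1 faulty-clock minute corresponds to 60/55 true minutes.
From 9:00 to 3:25 on the faulty dial is 385 minutes.
True elapsed: 385 x 60/55 = 420 minutes = 7 hours.
True time: 9:00 + 7 hours = 4:00.

Final answer: 4:00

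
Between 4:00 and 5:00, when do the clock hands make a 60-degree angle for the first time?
At t minutes past 4:00, the hour hand is at 30 x 4 + 0.5t degrees and the minute hand is at 6t degrees.
The smaller angle between them is 60 degrees when |30H - 5.5t| = 60 or |30H - 5.5t| = 300.
With H = 4, solve 30 x 4 - 5.5t = +/- target for each target:
  t = (30 x 4 - 60) / 5.5 = 10.91
  t = (30 x 4 + 60) / 5.5 = 32.73
  t = (30 x 4 - 300) / 5.5 = -32.73 (outside (0, 60))
  t = (30 x 4 + 300) / 5.5 = 76.36 (outside (0, 60))
Valid solutions in (0, 60): {10.91, 32.73} minutes.
The first occurrence is t = 10.91 minutes.
The hands form a 60-degree angle at 10.91 minutes past 4:00.

Final answer: 10.91 minutes past 4:00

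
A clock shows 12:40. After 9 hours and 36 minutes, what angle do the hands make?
First find the time 9 hours and 36 minutes after 12:40.
Total minutes: 12 x 60 + 40 + 9 x 60 + 36 = 1336.
1336 mod 720 = 616 minutes = 10:16.
Now compute the angle at 10:16:
Hour hand: 10 x 30 + 16 x 0.5 = 308 degrees
Minute hand: 16 x 6 = 96 degrees
Difference: |308 - 96| = 212 degrees
Smaller angle: 360 - 212 = 148 degrees

Final answer: 148 degrees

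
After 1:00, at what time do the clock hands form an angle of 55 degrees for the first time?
At t minutes past 1:00, the hour hand is at 30 x 1 + 0.5t degrees and the minute hand is at 6t degrees.
The smaller angle between them is 55 degrees when |30H - 5.5t| = 55 or |30H - 5.5t| = 305.
With H = 1, solve 30 x 1 - 5.5t = +/- target for each target:
  t = (30 x 1 - 55) / 5.5 = -4.55 (outside (0, 60))
  t = (30 x 1 + 55) / 5.5 = 15.45
  t = (30 x 1 - 305) / 5.5 = -50 (outside (0, 60))
  t = (30 x 1 + 305) / 5.5 = 60.91 (outside (0, 60))
Valid solutions in (0, 60): {15.45} minutes.
The first occurrence is t = 15.45 minutes.
The hands form a 55-degree angle at 15.45 minutes past 1:00.

Final answer: 15.45 minutes past 1:00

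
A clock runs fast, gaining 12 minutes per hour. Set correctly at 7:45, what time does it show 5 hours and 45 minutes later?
For every 60 true minutes, the faulty clock advances 60 + 12 = 72 minutes.
True elapsed: 5 hours and 45 minutes = 345 minutes.
Faulty clock advances: 345 x 72/60 = 414 minutes (drift: 69 minutes ahead).
Shown time: 7:45 + 414 minutes = 2:39.

Final answer: 2:39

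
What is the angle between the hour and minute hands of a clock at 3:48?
Hour hand position: 3 x 30 + 48 x 0.5 = 114 degrees
Minute hand position: 48 x 6 = 288 degrees
Difference: |114 - 288| = 174 degrees
The angle between the hands is 174 degrees

Final answer: 174 degrees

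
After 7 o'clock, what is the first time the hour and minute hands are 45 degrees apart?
At t minutes past 7:00, the hour hand is at 30 x 7 + 0.5t degrees and the minute hand is at 6t degrees.
The smaller angle between them is 45 degrees when |30H - 5.5t| = 45 or |30H - 5.5t| = 315.
With H = 7, solve 30 x 7 - 5.5t = +/- target for each target:
  t = (30 x 7 - 45) / 5.5 = 30
  t = (30 x 7 + 45) / 5.5 = 46.36
  t = (30 x 7 - 315) / 5.5 = -19.09 (outside (0, 60))
  t = (30 x 7 + 315) / 5.5 = 95.45 (outside (0, 60))
Valid solutions in (0, 60): {30, 46.36} minutes.
The first occurrence is t = 30 minutes.
The hands form a 45-degree angle at 30 minutes past 7:00.

Final answer: 30 minutes past 7:00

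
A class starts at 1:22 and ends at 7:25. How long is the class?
From 1:22 to 7:25:
(7 x 60 + 25) - (1 x 60 + 22) = 445 - 82 = 363 minutes
= 6 hours and 3 minutes

Final answer: 6 hours and 3 minutes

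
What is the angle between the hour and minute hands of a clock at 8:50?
Hour hand position: 8 x 30 + 50 x 0.5 = 265 degrees
Minute hand position: 50 x 6 = 300 degrees
Difference: |265 - 300| = 35 degrees
The angle between the hands is 35 degrees

Final answer: 35 degrees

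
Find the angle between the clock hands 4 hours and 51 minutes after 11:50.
First find the time 4 hours and 51 minutes after 11:50.
Total minutes: 11 x 60 + 50 + 4 x 60 + 51 = 1001.
1001 mod 720 = 281 minutes = 4:41.
Now compute the angle at 4:41:
Hour hand: 4 x 30 + 41 x 0.5 = 140.5 degrees
Minute hand: 41 x 6 = 246 degrees
Difference: |140.5 - 246| = 105.5 degrees
The angle is 105.5 degrees

Final answer: 105.5 degrees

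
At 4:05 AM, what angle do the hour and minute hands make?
Hour hand position: 4 x 30 + 5 x 0.5 = 122.5 degrees
Minute hand position: 5 x 6 = 30 degrees
Difference: |122.5 - 30| = 92.5 degrees
The angle between the hands is 92.5 degrees

Final answer: 92.5 degrees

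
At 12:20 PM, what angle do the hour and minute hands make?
Hour hand position: 0 x 30 + 20 x 0.5 = 10 degrees
Minute hand position: 20 x 6 = 120 degrees
Difference: |10 - 120| = 110 degrees
The angle between the hands is 110 degrees

Final answer: 110 degrees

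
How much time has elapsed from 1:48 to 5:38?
From 1:48 to 5:38:
(5 x 60 + 38) - (1 x 60 + 48) = 338 - 108 = 230 minutes
= 3 hours and 50 minutes

Final answer: 3 hours and 50 minutes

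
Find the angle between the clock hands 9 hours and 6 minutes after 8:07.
First find the time 9 hours and 6 minutes after 8:07.
Total minutes: 8 x 60 + 7 + 9 x 60 + 6 = 1033.
1033 mod 720 = 313 minutes = 5:13.
Now compute the angle at 5:13:
Hour hand: 5 x 30 + 13 x 0.5 = 156.5 degrees
Minute hand: 13 x 6 = 78 degrees
Difference: |156.5 - 78| = 78.5 degrees
The angle is 78.5 degrees

Final answer: 78.5 degrees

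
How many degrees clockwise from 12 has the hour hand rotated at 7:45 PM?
The hour hand moves 30 degrees per hour and 0.5 degrees per minute.
At 7:45: (7) x 30 + 45 x 0.5 = 210 + 22.5 = 232.5 degrees

Final answer: 232.5 degrees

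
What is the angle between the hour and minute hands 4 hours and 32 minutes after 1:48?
First find the time 4 hours and 32 minutes after 1:48.
Total minutes: 1 x 60 + 48 + 4 x 60 + 32 = 380.
380 mod 720 = 380 minutes = 6:20.
Now compute the angle at 6:20:
Hour hand: 6 x 30 + 20 x 0.5 = 190 degrees
Minute hand: 20 x 6 = 120 degrees
Difference: |190 - 120| = 70 degrees
The angle is 70 degrees

Final answer: 70 degrees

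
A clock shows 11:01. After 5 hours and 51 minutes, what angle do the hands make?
First find the time 5 hours and 51 minutes after 11:01.
Total minutes: 11 x 60 + 1 + 5 x 60 + 51 = 1012.
1012 mod 720 = 292 minutes = 4:52.
Now compute the angle at 4:52:
Hour hand: 4 x 30 + 52 x 0.5 = 146 degrees
Minute hand: 52 x 6 = 312 degrees
Difference: |146 - 312| = 166 degrees
The angle is 166 degrees

Final answer: 166 degrees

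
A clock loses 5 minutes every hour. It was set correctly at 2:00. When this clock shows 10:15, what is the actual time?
For every 60 true minutes, the faulty clock advances 55 minutes, so 1 faulty-clock minute corresponds to 60/55 true minutes.
From 2:00 to 10:15 on the faulty dial is 495 minutes.
True elapsed: 495 x 60/55 = 540 minutes = 9 hours.
True time: 2:00 + 9 hours = 11:00.

Final answer: 11:00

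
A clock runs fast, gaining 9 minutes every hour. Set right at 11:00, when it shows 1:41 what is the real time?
For every 60 true minutes, the faulty clock advances 69 minutes, so 1 faulty-clock minute corresponds to 60/69 true minutes.
From 11:00 to 1:41 on the faulty dial is 161 minutes.
True elapsed: 161 x 60/69 = 140 minutes = 2 hours and 20 minutes.
True time: 11:00 + 2 hours and 20 minutes = 1:20.

Final answer: 1:20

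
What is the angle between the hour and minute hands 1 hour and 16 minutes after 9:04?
First find the time 1 hour and 16 minutes after 9:04.
Total minutes: 9 x 60 + 4 + 1 x 60 + 16 = 620.
620 mod 720 = 620 minutes = 10:20.
Now compute the angle at 10:20:
Hour hand: 10 x 30 + 20 x 0.5 = 310 degrees
Minute hand: 20 x 6 = 120 degrees
Difference: |310 - 120| = 190 degrees
Smaller angle: 360 - 190 = 170 degrees

Final answer: 170 degrees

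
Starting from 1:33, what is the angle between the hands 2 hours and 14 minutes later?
First find the time 2 hours and 14 minutes after 1:33.
Total minutes: 1 x 60 + 33 + 2 x 60 + 14 = 227.
227 mod 720 = 227 minutes = 3:47.
Now compute the angle at 3:47:
Hour hand: 3 x 30 + 47 x 0.5 = 113.5 degrees
Minute hand: 47 x 6 = 282 degrees
Difference: |113.5 - 282| = 168.5 degrees
The angle is 168.5 degrees

Final answer: 168.5 degrees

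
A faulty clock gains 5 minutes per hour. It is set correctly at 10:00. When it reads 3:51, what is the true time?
For every 60 true minutes, the faulty clock advances 65 minutes, so 1 faulty-clock minute corresponds to 60/65 true minutes.
From 10:00 to 3:51 on the faulty dial is 351 minutes.
True elapsed: 351 x 60/65 = 324 minutes = 5 hours and 24 minutes.
True time: 10:00 + 5 hours and 24 minutes = 3:24.

Final answer: 3:24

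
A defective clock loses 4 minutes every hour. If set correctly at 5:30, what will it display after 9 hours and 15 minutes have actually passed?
For every 60 true minutes, the faulty clock advances 60 - 4 = 56 minutes.
True elapsed: 9 hours and 15 minutes = 555 minutes.
Faulty clock advances: 555 x 56/60 = 518 minutes (drift: 37 minutes behind).
Shown time: 5:30 + 518 minutes = 2:08.

Final answer: 2:08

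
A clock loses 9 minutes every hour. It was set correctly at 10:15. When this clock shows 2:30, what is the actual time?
For every 60 true minutes, the faulty clock advances 51 minutes, so 1 faulty-clock minute corresponds to 60/51 true minutes.
From 10:15 to 2:30 on the faulty dial is 255 minutes.
True elapsed: 255 x 60/51 = 300 minutes = 5 hours.
True time: 10:15 + 5 hours = 3:15.

Final answer: 3:15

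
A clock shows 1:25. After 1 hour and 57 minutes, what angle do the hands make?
First find the time 1 hour and 57 minutes after 1:25.
Total minutes: 1 x 60 + 25 + 1 x 60 + 57 = 202.
202 mod 720 = 202 minutes = 3:22.
Now compute the angle at 3:22:
Hour hand: 3 x 30 + 22 x 0.5 = 101 degrees
Minute hand: 22 x 6 = 132 degrees
Difference: |101 - 132| = 31 degrees
The angle is 31 degrees

Final answer: 31 degrees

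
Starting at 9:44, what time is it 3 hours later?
Starting time: 9:44
Adding 0 minutes to 44 minutes: 44 + 0 = 44 minutes
Adding 3 hours: 9 + 3 = 12
Final time: 12:44

Final answer: 12:44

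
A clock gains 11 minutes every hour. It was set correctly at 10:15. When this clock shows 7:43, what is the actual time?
For every 60 true minutes, the faulty clock advances 71 minutes, so 1 faulty-clock minute corresponds to 60/71 true minutes.
From 10:15 to 7:43 on the faulty dial is 568 minutes.
True elapsed: 568 x 60/71 = 480 minutes = 8 hours.
True time: 10:15 + 8 hours = 6:15.

Final answer: 6:15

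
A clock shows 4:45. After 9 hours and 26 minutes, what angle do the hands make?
First find the time 9 hours and 26 minutes after 4:45.
Total minutes: 4 x 60 + 45 + 9 x 60 + 26 = 851.
851 mod 720 = 131 minutes = 2:11.
Now compute the angle at 2:11:
Hour hand: 2 x 30 + 11 x 0.5 = 65.5 degrees
Minute hand: 11 x 6 = 66 degrees
Difference: |65.5 - 66| = 0.5 degrees
The angle is 0.5 degrees

Final answer: 0.5 degrees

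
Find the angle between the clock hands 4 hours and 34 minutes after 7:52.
First find the time 4 hours and 34 minutes after 7:52.
Total minutes: 7 x 60 + 52 + 4 x 60 + 34 = 746.
746 mod 720 = 26 minutes = 12:26.
Now compute the angle at 12:26:
Hour hand: 0 x 30 + 26 x 0.5 = 13 degrees
Minute hand: 26 x 6 = 156 degrees
Difference: |13 - 156| = 143 degrees
The angle is 143 degrees

Final answer: 143 degrees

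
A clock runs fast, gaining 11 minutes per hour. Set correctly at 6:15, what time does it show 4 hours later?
For every 60 true minutes, the faulty clock advances 60 + 11 = 71 minutes.
True elapsed: 4 hours = 240 minutes.
Faulty clock advances: 240 x 71/60 = 284 minutes (drift: 44 minutes ahead).
Shown time: 6:15 + 284 minutes = 10:59.

Final answer: 10:59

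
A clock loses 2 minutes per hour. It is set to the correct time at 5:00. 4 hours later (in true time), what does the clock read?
For every 60 true minutes, the faulty clock advances 60 - 2 = 58 minutes.
True elapsed: 4 hours = 240 minutes.
Faulty clock advances: 240 x 58/60 = 232 minutes (drift: 8 minutes behind).
Shown time: 5:00 + 232 minutes = 8:52.

Final answer: 8:52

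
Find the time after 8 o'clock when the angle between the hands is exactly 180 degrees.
For hands to be 180 degrees apart: |30H - 5.5t| = 180
With H = 8: t = (30 x 8 + 180)/5.5 = 76.36 or t = (30 x 8 - 180)/5.5 = 10.91
First valid solution (0 < t < 60): t = 10.91 minutes
The hands are opposite at 10.91 minutes past 8:00.

Final answer: 10.91 minutes past 8:00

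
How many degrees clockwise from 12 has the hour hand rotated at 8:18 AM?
The hour hand moves 30 degrees per hour and 0.5 degrees per minute.
At 8:18: (8) x 30 + 18 x 0.5 = 240 + 9 = 249 degrees

Final answer: 249 degrees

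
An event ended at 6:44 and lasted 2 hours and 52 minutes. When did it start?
Starting time: 6:44 = 404 total minutes past 12:00
Subtracting: 2 hours and 52 minutes = 172 minutes
404 - 172 = 232 minutes
= 3 hours and 52 minutes past 12:00 = 3:52

Final answer: 3:52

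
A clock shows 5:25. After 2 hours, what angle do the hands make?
First find the time 2 hours after 5:25.
Total minutes: 5 x 60 + 25 + 2 x 60 + 0 = 445.
445 mod 720 = 445 minutes = 7:25.
Now compute the angle at 7:25:
Hour hand: 7 x 30 + 25 x 0.5 = 222.5 degrees
Minute hand: 25 x 6 = 150 degrees
Difference: |222.5 - 150| = 72.5 degrees
The angle is 72.5 degrees

Final answer: 72.5 degrees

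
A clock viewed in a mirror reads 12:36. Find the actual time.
Reflection across the vertical (12-6) axis maps a hand at angle A degrees to (360 - A) degrees, which sends a reading of T minutes past 12:00 to (720 - T) minutes past 12:00.
Mirror reads 12:36 = 36 minutes past 12:00.
Actual time: (720 - 36) mod 720 = 684 minutes = 11:24.

Final answer: 11:24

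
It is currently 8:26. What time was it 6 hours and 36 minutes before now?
Starting time: 8:26 = 506 total minutes past 12:00
Subtracting: 6 hours and 36 minutes = 396 minutes
506 - 396 = 110 minutes
= 1 hour and 50 minutes past 12:00 = 1:50

Final answer: 1:50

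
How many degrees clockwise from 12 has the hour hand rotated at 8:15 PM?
The hour hand moves 30 degrees per hour and 0.5 degrees per minute.
At 8:15: (8) x 30 + 15 x 0.5 = 240 + 7.5 = 247.5 degrees

Final answer: 247.5 degrees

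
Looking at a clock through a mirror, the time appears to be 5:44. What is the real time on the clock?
Reflection across the vertical (12-6) axis maps a hand at angle A degrees to (360 - A) degrees, which sends a reading of T minutes past 12:00 to (720 - T) minutes past 12:00.
Mirror reads 5:44 = 344 minutes past 12:00.
Actual time: (720 - 344) mod 720 = 376 minutes = 6:16.

Final answer: 6:16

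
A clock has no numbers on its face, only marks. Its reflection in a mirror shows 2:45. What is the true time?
Reflection across the vertical (12-6) axis maps a hand at angle A degrees to (360 - A) degrees, which sends a reading of T minutes past 12:00 to (720 - T) minutes past 12:00.
Mirror reads 2:45 = 165 minutes past 12:00.
Actual time: (720 - 165) mod 720 = 555 minutes = 9:15.

Final answer: 9:15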